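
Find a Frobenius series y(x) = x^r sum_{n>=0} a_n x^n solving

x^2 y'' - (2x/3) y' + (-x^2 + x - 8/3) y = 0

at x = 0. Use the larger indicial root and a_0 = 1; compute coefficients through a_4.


Write in Frobenius form y'' + (p(x)/x) y' + (q(x)/x^2) y = 0:
  p(x) = -2/3,  q(x) = -x^2 + x - 8/3.
Indicial equation: r(r-1) + (-2/3) r + (-8/3) = 0 -> roots r_1 = 8/3, r_2 = -1.
Take r = r_1 = 8/3. Let y(x) = x^r sum_{n>=0} a_n x^n with a_0 = 1.
Substitute y = x^r sum a_n x^n and match x^{r+n}. The recurrence is
  D(n) a_n + 1 a_{n-1} - 1 a_{n-2} = 0,  where D(n) = (r+n)(r+n-1) + (-2/3)(r+n) + (-8/3).
  a_n = [-1 a_{n-1} + 1 a_{n-2}] / D(n).
Since the indicial polynomial factors as (r - r_1)(r - r_2), D(n) = (r_1 + n - r_1)(r_1 + n - r_2) = n(n + 11/3).
Evaluating step by step (a_0 = 1):
  n = 1: D(1) = 1(1 + 11/3) = 14/3; numerator = -1(1) = -1; a_1 = (-1)/(14/3) = -3/14
  n = 2: D(2) = 2(2 + 11/3) = 34/3; numerator = -1(-3/14) + 1(1) = 17/14; a_2 = (17/14)/(34/3) = 3/28
  n = 3: D(3) = 3(3 + 11/3) = 20; numerator = -1(3/28) + 1(-3/14) = -9/28; a_3 = (-9/28)/(20) = -9/560
  n = 4: D(4) = 4(4 + 11/3) = 92/3; numerator = -1(-9/560) + 1(3/28) = 69/560; a_4 = (69/560)/(92/3) = 9/2240

r = 8/3; a_0 = 1; a_1 = -3/14; a_2 = 3/28; a_3 = -9/560; a_4 = 9/2240


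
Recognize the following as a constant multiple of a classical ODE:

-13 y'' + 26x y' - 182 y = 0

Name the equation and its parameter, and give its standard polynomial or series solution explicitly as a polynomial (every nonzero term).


All three coefficients share the factor -13; dividing through by -13 gives  y'' - 2x y' + 14 y = 0.
This matches the Hermite equation y'' - 2x y' + 2n y = 0 with 2n = 14, so n = 7; the polynomial solution is H_7(x).
With y = sum_k a_k x^k, matching x^k gives (k+2)(k+1) a_{k+2} = 2(k - n) a_k = 2(k - 7) a_k. The right side vanishes at k = 7, so the series with the parity of 7 terminates at degree 7.
Standard normalization: leading coefficient of H_n is 2^n, so a_7 = 2^7 = 128. Work downward with a_k = (k+1)(k+2) a_{k+2} / (2(k - n)):
  a_5 = (6)(7)(128) / (2(5 - 7)) = 5376/(-4) = -1344
  a_3 = (4)(5)(-1344) / (2(3 - 7)) = -26880/(-8) = 3360
  a_1 = (2)(3)(3360) / (2(1 - 7)) = 20160/(-12) = -1680
Hence H_7(x) = 128 x^7 - 1344 x^5 + 3360 x^3 - 1680 x.

H_7(x); series = 128 x^7 - 1344 x^5 + 3360 x^3 - 1680 x


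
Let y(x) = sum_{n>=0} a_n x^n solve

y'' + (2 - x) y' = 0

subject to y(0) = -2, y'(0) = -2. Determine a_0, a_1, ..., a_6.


Ansatz: y(x) = sum_{n>=0} a_n x^n, so y'(x) = sum_{n>=1} n a_n x^(n-1) and y''(x) = sum_{n>=2} n(n-1) a_n x^(n-2).
Substitute into P(x) y'' + Q(x) y' + R(x) y = 0 with P(x) = 1, Q(x) = 2 - x, R(x) = 0, and match powers of x.
Initial conditions: a_0 = -2, a_1 = -2.
Setting the coefficient of each power of x to zero and solving order by order (substituting the coefficients already found):
  x^0: 2 a_2 + 2 a_1 = 0  ->  2 a_2 = -2 a_1 = 4  ->  a_2 = 2
  x^1: 6 a_3 + 4 a_2 - a_1 = 0  ->  6 a_3 = -4 a_2 + a_1 = -10  ->  a_3 = -5/3
  x^2: 12 a_4 + 6 a_3 - 2 a_2 = 0  ->  12 a_4 = -6 a_3 + 2 a_2 = 14  ->  a_4 = 7/6
  x^3: 20 a_5 + 8 a_4 - 3 a_3 = 0  ->  20 a_5 = -8 a_4 + 3 a_3 = -43/3  ->  a_5 = -43/60
  x^4: 30 a_6 + 10 a_5 - 4 a_4 = 0  ->  30 a_6 = -10 a_5 + 4 a_4 = 71/6  ->  a_6 = 71/180
Truncated series: y(x) = -2 - 2 x + 2 x^2 - (5/3) x^3 + (7/6) x^4 - (43/60) x^5 + (71/180) x^6 + O(x^7).

a_0 = -2; a_1 = -2; a_2 = 2; a_3 = -5/3; a_4 = 7/6; a_5 = -43/60; a_6 = 71/180


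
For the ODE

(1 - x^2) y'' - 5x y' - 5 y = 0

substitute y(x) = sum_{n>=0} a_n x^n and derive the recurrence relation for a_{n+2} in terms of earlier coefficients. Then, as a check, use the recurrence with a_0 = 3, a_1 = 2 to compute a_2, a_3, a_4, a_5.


Substitute y = sum_n a_n x^n.
(1 - 1 x^2) y'' contributes (n+2)(n+1) a_{n+2} - n(n-1) a_n at x^n.
-5 x y'(x) contributes -5 n a_n at x^n.
-5 y(x) contributes -5 a_n at x^n.
Matching x^n: (n+2)(n+1) a_{n+2} + (-n(n-1) - 5 n - 5) a_n = 0.
Thus a_{n+2} = (n(n-1) + 5 n + 5) / ((n+1)(n+2)) * a_n.

Check with a_0 = 3, a_1 = 2 (apply the recurrence for n = 0, 1, 2, 3): a_0 = 3, a_1 = 2, a_2 = 15/2, a_3 = 10/3, a_4 = 85/8, a_5 = 13/3.

a_(n+2) = (n(n-1) + 5 n + 5) / ((n+1)(n+2)) * a_n; check: a_0 = 3, a_1 = 2, a_2 = 15/2, a_3 = 10/3, a_4 = 85/8, a_5 = 13/3


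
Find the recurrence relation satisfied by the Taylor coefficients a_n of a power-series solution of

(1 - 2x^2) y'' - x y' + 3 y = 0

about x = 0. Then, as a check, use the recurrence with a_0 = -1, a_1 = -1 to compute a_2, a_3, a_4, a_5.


Substitute y = sum_n a_n x^n.
(1 - 2 x^2) y'' contributes (n+2)(n+1) a_{n+2} - 2 n(n-1) a_n at x^n.
-x y'(x) contributes -n a_n at x^n.
3 y(x) contributes 3 a_n at x^n.
Matching x^n: (n+2)(n+1) a_{n+2} + (-2 n(n-1) - n + 3) a_n = 0.
Thus a_{n+2} = (2 n(n-1) + n - 3) / ((n+1)(n+2)) * a_n.

Check with a_0 = -1, a_1 = -1 (apply the recurrence for n = 0, 1, 2, 3): a_0 = -1, a_1 = -1, a_2 = 3/2, a_3 = 1/3, a_4 = 3/8, a_5 = 1/5.

a_(n+2) = (2 n(n-1) + n - 3) / ((n+1)(n+2)) * a_n; check: a_0 = -1, a_1 = -1, a_2 = 3/2, a_3 = 1/3, a_4 = 3/8, a_5 = 1/5


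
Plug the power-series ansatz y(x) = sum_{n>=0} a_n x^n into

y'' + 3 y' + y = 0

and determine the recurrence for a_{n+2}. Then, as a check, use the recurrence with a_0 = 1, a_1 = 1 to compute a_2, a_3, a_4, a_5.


Substitute y = sum_n a_n x^n.
y''(x) has coefficient (n+2)(n+1) a_{n+2} at x^n;
3 y'(x) has coefficient 3 (n+1) a_{n+1} at x^n;
y(x) has coefficient 1 a_n at x^n.
Matching x^n: (n+2)(n+1) a_{n+2} + 3 (n+1) a_{n+1} + 1 a_n = 0.
Thus a_{n+2} = [-3 (n+1) a_{n+1} - 1 a_n] / ((n+1)(n+2)).

Check with a_0 = 1, a_1 = 1 (apply the recurrence for n = 0, 1, 2, 3): a_0 = 1, a_1 = 1, a_2 = -2, a_3 = 11/6, a_4 = -29/24, a_5 = 19/30.

a_(n+2) = [-3 (n+1) a_(n+1) - 1 a_n] / ((n+1)(n+2)); check: a_0 = 1, a_1 = 1, a_2 = -2, a_3 = 11/6, a_4 = -29/24, a_5 = 19/30


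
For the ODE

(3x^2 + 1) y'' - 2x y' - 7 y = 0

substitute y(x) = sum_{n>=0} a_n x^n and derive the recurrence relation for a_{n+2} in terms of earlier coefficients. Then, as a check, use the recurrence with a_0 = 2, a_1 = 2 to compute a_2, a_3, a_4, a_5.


Substitute y = sum_n a_n x^n.
(1 + 3 x^2) y'' contributes (n+2)(n+1) a_{n+2} + 3 n(n-1) a_n at x^n.
-2 x y'(x) contributes -2 n a_n at x^n.
-7 y(x) contributes -7 a_n at x^n.
Matching x^n: (n+2)(n+1) a_{n+2} + (3 n(n-1) - 2 n - 7) a_n = 0.
Thus a_{n+2} = (-3 n(n-1) + 2 n + 7) / ((n+1)(n+2)) * a_n.

Check with a_0 = 2, a_1 = 2 (apply the recurrence for n = 0, 1, 2, 3): a_0 = 2, a_1 = 2, a_2 = 7, a_3 = 3, a_4 = 35/12, a_5 = -3/4.

a_(n+2) = (-3 n(n-1) + 2 n + 7) / ((n+1)(n+2)) * a_n; check: a_0 = 2, a_1 = 2, a_2 = 7, a_3 = 3, a_4 = 35/12, a_5 = -3/4


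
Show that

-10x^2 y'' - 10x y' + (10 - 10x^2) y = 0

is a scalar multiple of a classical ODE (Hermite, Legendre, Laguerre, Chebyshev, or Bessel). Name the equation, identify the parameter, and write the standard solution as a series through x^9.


All three coefficients share the factor -10; dividing through by -10 gives  x^2 y'' + x y' + (x^2 - 1) y = 0.
This matches the Bessel equation x^2 y'' + x y' + (x^2 - nu^2) y = 0 with nu^2 = 1, so nu = 1; the solution bounded at x = 0 is J_1(x).
Frobenius at x = 0: indicial roots ±nu; for r = nu the recurrence k(k + 2nu) c_k = -c_{k-2} gives the standard series J_nu(x) = sum_{k>=0} (-1)^k / (k! (k+nu)!) (x/2)^(2k+nu). Evaluate the first 5 terms:
  k = 0: (-1)^0 / (0! * 1! * 2^1) x^1 = 1/(1*1*2) x^1 = (1/2) x^1
  k = 1: (-1)^1 / (1! * 2! * 2^3) x^3 = -1/(1*2*8) x^3 = (-1/16) x^3
  k = 2: (-1)^2 / (2! * 3! * 2^5) x^5 = 1/(2*6*32) x^5 = (1/384) x^5
  k = 3: (-1)^3 / (3! * 4! * 2^7) x^7 = -1/(6*24*128) x^7 = (-1/18432) x^7
  k = 4: (-1)^4 / (4! * 5! * 2^9) x^9 = 1/(24*120*512) x^9 = (1/1474560) x^9
Hence J_1(x) = x^9/1474560 - x^7/18432 + x^5/384 - x^3/16 + x/2 + ....

J_1(x); series = x^9/1474560 - x^7/18432 + x^5/384 - x^3/16 + x/2


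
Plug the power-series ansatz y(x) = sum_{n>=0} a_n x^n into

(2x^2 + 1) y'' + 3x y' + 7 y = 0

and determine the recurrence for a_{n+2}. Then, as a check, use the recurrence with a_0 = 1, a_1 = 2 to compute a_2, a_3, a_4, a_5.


Substitute y = sum_n a_n x^n.
(1 + 2 x^2) y'' contributes (n+2)(n+1) a_{n+2} + 2 n(n-1) a_n at x^n.
3 x y'(x) contributes 3 n a_n at x^n.
7 y(x) contributes 7 a_n at x^n.
Matching x^n: (n+2)(n+1) a_{n+2} + (2 n(n-1) + 3 n + 7) a_n = 0.
Thus a_{n+2} = (-2 n(n-1) - 3 n - 7) / ((n+1)(n+2)) * a_n.

Check with a_0 = 1, a_1 = 2 (apply the recurrence for n = 0, 1, 2, 3): a_0 = 1, a_1 = 2, a_2 = -7/2, a_3 = -10/3, a_4 = 119/24, a_5 = 14/3.

a_(n+2) = (-2 n(n-1) - 3 n - 7) / ((n+1)(n+2)) * a_n; check: a_0 = 1, a_1 = 2, a_2 = -7/2, a_3 = -10/3, a_4 = 119/24, a_5 = 14/3


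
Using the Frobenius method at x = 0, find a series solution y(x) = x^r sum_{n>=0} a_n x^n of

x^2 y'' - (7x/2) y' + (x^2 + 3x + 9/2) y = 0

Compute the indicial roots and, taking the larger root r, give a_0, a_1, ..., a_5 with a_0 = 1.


Write in Frobenius form y'' + (p(x)/x) y' + (q(x)/x^2) y = 0:
  p(x) = -7/2,  q(x) = x^2 + 3x + 9/2.
Indicial equation: r(r-1) + (-7/2) r + (9/2) = 0 -> roots r_1 = 3, r_2 = 3/2.
Take r = r_1 = 3. Let y(x) = x^r sum_{n>=0} a_n x^n with a_0 = 1.
Substitute y = x^r sum a_n x^n and match x^{r+n}. The recurrence is
  D(n) a_n + 3 a_{n-1} + 1 a_{n-2} = 0,  where D(n) = (r+n)(r+n-1) + (-7/2)(r+n) + (9/2).
  a_n = [-3 a_{n-1} - 1 a_{n-2}] / D(n).
Since the indicial polynomial factors as (r - r_1)(r - r_2), D(n) = (r_1 + n - r_1)(r_1 + n - r_2) = n(n + 3/2).
Evaluating step by step (a_0 = 1):
  n = 1: D(1) = 1(1 + 3/2) = 5/2; numerator = -3(1) = -3; a_1 = (-3)/(5/2) = -6/5
  n = 2: D(2) = 2(2 + 3/2) = 7; numerator = -3(-6/5) - 1(1) = 13/5; a_2 = (13/5)/(7) = 13/35
  n = 3: D(3) = 3(3 + 3/2) = 27/2; numerator = -3(13/35) - 1(-6/5) = 3/35; a_3 = (3/35)/(27/2) = 2/315
  n = 4: D(4) = 4(4 + 3/2) = 22; numerator = -3(2/315) - 1(13/35) = -41/105; a_4 = (-41/105)/(22) = -41/2310
  n = 5: D(5) = 5(5 + 3/2) = 65/2; numerator = -3(-41/2310) - 1(2/315) = 65/1386; a_5 = (65/1386)/(65/2) = 1/693

r = 3; a_0 = 1; a_1 = -6/5; a_2 = 13/35; a_3 = 2/315; a_4 = -41/2310; a_5 = 1/693


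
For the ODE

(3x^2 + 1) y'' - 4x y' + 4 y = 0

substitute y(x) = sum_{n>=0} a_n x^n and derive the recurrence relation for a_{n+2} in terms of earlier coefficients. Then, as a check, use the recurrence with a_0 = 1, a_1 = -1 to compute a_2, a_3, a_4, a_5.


Substitute y = sum_n a_n x^n.
(1 + 3 x^2) y'' contributes (n+2)(n+1) a_{n+2} + 3 n(n-1) a_n at x^n.
-4 x y'(x) contributes -4 n a_n at x^n.
4 y(x) contributes 4 a_n at x^n.
Matching x^n: (n+2)(n+1) a_{n+2} + (3 n(n-1) - 4 n + 4) a_n = 0.
Thus a_{n+2} = (-3 n(n-1) + 4 n - 4) / ((n+1)(n+2)) * a_n.

Check with a_0 = 1, a_1 = -1 (apply the recurrence for n = 0, 1, 2, 3): a_0 = 1, a_1 = -1, a_2 = -2, a_3 = 0, a_4 = 1/3, a_5 = 0.

a_(n+2) = (-3 n(n-1) + 4 n - 4) / ((n+1)(n+2)) * a_n; check: a_0 = 1, a_1 = -1, a_2 = -2, a_3 = 0, a_4 = 1/3, a_5 = 0


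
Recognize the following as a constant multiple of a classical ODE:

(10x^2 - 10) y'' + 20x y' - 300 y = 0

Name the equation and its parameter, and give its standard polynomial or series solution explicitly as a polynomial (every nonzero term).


All three coefficients share the factor -10; dividing through by -10 gives  (1 - x^2) y'' - 2x y' + 30 y = 0.
This matches the Legendre equation (1 - x^2) y'' - 2x y' + n(n+1) y = 0 (note the -2x y' term) with n(n+1) = 30, so n = 5; the polynomial solution is P_5(x).
With y = sum_k a_k x^k, matching x^k gives (k+2)(k+1) a_{k+2} = [k(k+1) - n(n+1)] a_k = (k - 5)(k + 6) a_k. The right side vanishes at k = 5, so the series with the parity of 5 terminates at degree 5.
Standard normalization (P_n(1) = 1): leading coefficient (2n)!/(2^n (n!)^2) = 3628800/(32*14400) = 63/8, so a_5 = 63/8. Work downward with a_k = (k+1)(k+2) a_{k+2} / ((k - 5)(k + 6)):
  a_3 = (4)(5)(63/8) / ((3 - 5)(3 + 6)) = (315/2)/(-18) = -35/4
  a_1 = (2)(3)(-35/4) / ((1 - 5)(1 + 6)) = (-105/2)/(-28) = 15/8
Hence P_5(x) = 63 x^5/8 - 35 x^3/4 + 15 x/8.

P_5(x); series = 63 x^5/8 - 35 x^3/4 + 15 x/8


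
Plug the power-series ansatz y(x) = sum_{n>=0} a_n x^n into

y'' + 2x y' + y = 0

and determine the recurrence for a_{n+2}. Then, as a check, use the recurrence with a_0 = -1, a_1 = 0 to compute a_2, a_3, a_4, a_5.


Substitute y = sum_n a_n x^n.
y''(x) has coefficient (n+2)(n+1) a_{n+2} at x^n;
2 x y'(x) has coefficient 2 n a_n at x^n (shift);
y(x) has coefficient 1 a_n at x^n.
Matching x^n: (n+2)(n+1) a_{n+2} + (2n + 1) a_n = 0.
Thus a_{n+2} = (-2n - 1) / ((n+1)(n+2)) * a_n.

Check with a_0 = -1, a_1 = 0 (apply the recurrence for n = 0, 1, 2, 3): a_0 = -1, a_1 = 0, a_2 = 1/2, a_3 = 0, a_4 = -5/24, a_5 = 0.

a_(n+2) = (-2n - 1) / ((n+1)(n+2)) * a_n; check: a_0 = -1, a_1 = 0, a_2 = 1/2, a_3 = 0, a_4 = -5/24, a_5 = 0


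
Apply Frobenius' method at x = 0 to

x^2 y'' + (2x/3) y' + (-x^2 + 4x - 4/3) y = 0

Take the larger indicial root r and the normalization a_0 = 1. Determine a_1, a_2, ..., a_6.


Write in Frobenius form y'' + (p(x)/x) y' + (q(x)/x^2) y = 0:
  p(x) = 2/3,  q(x) = -x^2 + 4x - 4/3.
Indicial equation: r(r-1) + (2/3) r + (-4/3) = 0 -> roots r_1 = 4/3, r_2 = -1.
Take r = r_1 = 4/3. Let y(x) = x^r sum_{n>=0} a_n x^n with a_0 = 1.
Substitute y = x^r sum a_n x^n and match x^{r+n}. The recurrence is
  D(n) a_n + 4 a_{n-1} - 1 a_{n-2} = 0,  where D(n) = (r+n)(r+n-1) + (2/3)(r+n) + (-4/3).
  a_n = [-4 a_{n-1} + 1 a_{n-2}] / D(n).
Since the indicial polynomial factors as (r - r_1)(r - r_2), D(n) = (r_1 + n - r_1)(r_1 + n - r_2) = n(n + 7/3).
Evaluating step by step (a_0 = 1):
  n = 1: D(1) = 1(1 + 7/3) = 10/3; numerator = -4(1) = -4; a_1 = (-4)/(10/3) = -6/5
  n = 2: D(2) = 2(2 + 7/3) = 26/3; numerator = -4(-6/5) + 1(1) = 29/5; a_2 = (29/5)/(26/3) = 87/130
  n = 3: D(3) = 3(3 + 7/3) = 16; numerator = -4(87/130) + 1(-6/5) = -252/65; a_3 = (-252/65)/(16) = -63/260
  n = 4: D(4) = 4(4 + 7/3) = 76/3; numerator = -4(-63/260) + 1(87/130) = 213/130; a_4 = (213/130)/(76/3) = 639/9880
  n = 5: D(5) = 5(5 + 7/3) = 110/3; numerator = -4(639/9880) + 1(-63/260) = -495/988; a_5 = (-495/988)/(110/3) = -27/1976
  n = 6: D(6) = 6(6 + 7/3) = 50; numerator = -4(-27/1976) + 1(639/9880) = 1179/9880; a_6 = (1179/9880)/(50) = 1179/494000

r = 4/3; a_0 = 1; a_1 = -6/5; a_2 = 87/130; a_3 = -63/260; a_4 = 639/9880; a_5 = -27/1976; a_6 = 1179/494000


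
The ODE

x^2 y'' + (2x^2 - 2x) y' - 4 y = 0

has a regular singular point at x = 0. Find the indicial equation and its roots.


Divide by x^2 to reach normal form y'' + P_1(x) y' + P_2(x) y = 0 with P_1(x) = 2 - 2/x and P_2(x) = -4/x^2.
x = 0 is a singular point because the y'-coefficient 2 - 2/x has a pole at x = 0 and the y-coefficient -4/x^2 has a pole at x = 0.
It is a regular singular point because x P_1(x) = p(x) = 2x - 2 and x^2 P_2(x) = q(x) = -4 are polynomials, hence analytic at x = 0.
p(0) = -2,  q(0) = -4.
Indicial equation: r(r-1) + p(0) r + q(0) = 0, i.e. r^2 + (p(0) - 1) r + q(0) = 0, i.e. r^2 - 3 r - 4 = 0.
Discriminant: (-3)^2 - 4(-4) = 25, so r = (3 ± 5)/2.
Solving: r_1 = 4, r_2 = -1.

indicial: r^2 - 3 r - 4 = 0; roots r_1 = 4, r_2 = -1


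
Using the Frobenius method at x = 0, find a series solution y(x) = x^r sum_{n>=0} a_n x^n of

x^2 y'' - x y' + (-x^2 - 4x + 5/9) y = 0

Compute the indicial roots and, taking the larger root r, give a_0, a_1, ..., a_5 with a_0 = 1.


Write in Frobenius form y'' + (p(x)/x) y' + (q(x)/x^2) y = 0:
  p(x) = -1,  q(x) = -x^2 - 4x + 5/9.
Indicial equation: r(r-1) + (-1) r + (5/9) = 0 -> roots r_1 = 5/3, r_2 = 1/3.
Take r = r_1 = 5/3. Let y(x) = x^r sum_{n>=0} a_n x^n with a_0 = 1.
Substitute y = x^r sum a_n x^n and match x^{r+n}. The recurrence is
  D(n) a_n - 4 a_{n-1} - 1 a_{n-2} = 0,  where D(n) = (r+n)(r+n-1) + (-1)(r+n) + (5/9).
  a_n = [4 a_{n-1} + 1 a_{n-2}] / D(n).
Since the indicial polynomial factors as (r - r_1)(r - r_2), D(n) = (r_1 + n - r_1)(r_1 + n - r_2) = n(n + 4/3).
Evaluating step by step (a_0 = 1):
  n = 1: D(1) = 1(1 + 4/3) = 7/3; numerator = 4(1) = 4; a_1 = (4)/(7/3) = 12/7
  n = 2: D(2) = 2(2 + 4/3) = 20/3; numerator = 4(12/7) + 1(1) = 55/7; a_2 = (55/7)/(20/3) = 33/28
  n = 3: D(3) = 3(3 + 4/3) = 13; numerator = 4(33/28) + 1(12/7) = 45/7; a_3 = (45/7)/(13) = 45/91
  n = 4: D(4) = 4(4 + 4/3) = 64/3; numerator = 4(45/91) + 1(33/28) = 1149/364; a_4 = (1149/364)/(64/3) = 3447/23296
  n = 5: D(5) = 5(5 + 4/3) = 95/3; numerator = 4(3447/23296) + 1(45/91) = 6327/5824; a_5 = (6327/5824)/(95/3) = 999/29120

r = 5/3; a_0 = 1; a_1 = 12/7; a_2 = 33/28; a_3 = 45/91; a_4 = 3447/23296; a_5 = 999/29120


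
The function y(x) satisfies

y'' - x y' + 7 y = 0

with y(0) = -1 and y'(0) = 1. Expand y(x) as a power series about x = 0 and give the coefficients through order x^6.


Ansatz: y(x) = sum_{n>=0} a_n x^n, so y'(x) = sum_{n>=1} n a_n x^(n-1) and y''(x) = sum_{n>=2} n(n-1) a_n x^(n-2).
Substitute into P(x) y'' + Q(x) y' + R(x) y = 0 with P(x) = 1, Q(x) = -x, R(x) = 7, and match powers of x.
Initial conditions: a_0 = -1, a_1 = 1.
Setting the coefficient of each power of x to zero and solving order by order (substituting the coefficients already found):
  x^0: 2 a_2 + 7 a_0 = 0  ->  2 a_2 = -7 a_0 = 7  ->  a_2 = 7/2
  x^1: 6 a_3 + 6 a_1 = 0  ->  6 a_3 = -6 a_1 = -6  ->  a_3 = -1
  x^2: 12 a_4 + 5 a_2 = 0  ->  12 a_4 = -5 a_2 = -35/2  ->  a_4 = -35/24
  x^3: 20 a_5 + 4 a_3 = 0  ->  20 a_5 = -4 a_3 = 4  ->  a_5 = 1/5
  x^4: 30 a_6 + 3 a_4 = 0  ->  30 a_6 = -3 a_4 = 35/8  ->  a_6 = 7/48
Truncated series: y(x) = -1 + x + (7/2) x^2 - x^3 - (35/24) x^4 + (1/5) x^5 + (7/48) x^6 + O(x^7).

a_0 = -1; a_1 = 1; a_2 = 7/2; a_3 = -1; a_4 = -35/24; a_5 = 1/5; a_6 = 7/48


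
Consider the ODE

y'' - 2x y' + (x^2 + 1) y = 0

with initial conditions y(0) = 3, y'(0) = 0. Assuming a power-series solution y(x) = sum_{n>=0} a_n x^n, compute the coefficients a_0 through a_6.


Ansatz: y(x) = sum_{n>=0} a_n x^n, so y'(x) = sum_{n>=1} n a_n x^(n-1) and y''(x) = sum_{n>=2} n(n-1) a_n x^(n-2).
Substitute into P(x) y'' + Q(x) y' + R(x) y = 0 with P(x) = 1, Q(x) = -2x, R(x) = x^2 + 1, and match powers of x.
Initial conditions: a_0 = 3, a_1 = 0.
Setting the coefficient of each power of x to zero and solving order by order (substituting the coefficients already found):
  x^0: 2 a_2 + a_0 = 0  ->  2 a_2 = -a_0 = -3  ->  a_2 = -3/2
  x^1: 6 a_3 - a_1 = 0  ->  6 a_3 = a_1 = 0  ->  a_3 = 0
  x^2: 12 a_4 - 3 a_2 + a_0 = 0  ->  12 a_4 = 3 a_2 - a_0 = -15/2  ->  a_4 = -5/8
  x^3: 20 a_5 - 5 a_3 + a_1 = 0  ->  20 a_5 = 5 a_3 - a_1 = 0  ->  a_5 = 0
  x^4: 30 a_6 - 7 a_4 + a_2 = 0  ->  30 a_6 = 7 a_4 - a_2 = -23/8  ->  a_6 = -23/240
Truncated series: y(x) = 3 - (3/2) x^2 - (5/8) x^4 - (23/240) x^6 + O(x^7).

a_0 = 3; a_1 = 0; a_2 = -3/2; a_3 = 0; a_4 = -5/8; a_5 = 0; a_6 = -23/240


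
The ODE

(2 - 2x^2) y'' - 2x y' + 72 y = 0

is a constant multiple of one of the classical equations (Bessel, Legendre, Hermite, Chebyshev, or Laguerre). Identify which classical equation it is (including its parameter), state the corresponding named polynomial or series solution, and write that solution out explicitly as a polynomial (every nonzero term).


All three coefficients share the factor 2; dividing through by 2 gives  (1 - x^2) y'' - x y' + 36 y = 0.
This matches the Chebyshev equation (1 - x^2) y'' - x y' + n^2 y = 0 (note the -x y' term, not -2x y') with n^2 = 36, so n = 6; the polynomial solution is T_6(x).
With y = sum_k a_k x^k, matching x^k gives (k+2)(k+1) a_{k+2} = (k^2 - n^2) a_k = (k - 6)(k + 6) a_k. The right side vanishes at k = 6, so the series with the parity of 6 terminates at degree 6.
Standard normalization: leading coefficient of T_n is 2^(n-1), so a_6 = 2^5 = 32. Work downward with a_k = (k+1)(k+2) a_{k+2} / ((k - 6)(k + 6)):
  a_4 = (5)(6)(32) / ((4 - 6)(4 + 6)) = 960/(-20) = -48
  a_2 = (3)(4)(-48) / ((2 - 6)(2 + 6)) = -576/(-32) = 18
  a_0 = (1)(2)(18) / ((0 - 6)(0 + 6)) = 36/(-36) = -1
Hence T_6(x) = 32 x^6 - 48 x^4 + 18 x^2 - 1.

T_6(x); series = 32 x^6 - 48 x^4 + 18 x^2 - 1


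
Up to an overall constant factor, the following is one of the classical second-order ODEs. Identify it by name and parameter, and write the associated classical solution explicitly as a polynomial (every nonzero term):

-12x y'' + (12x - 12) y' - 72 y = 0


All three coefficients share the factor -12; dividing through by -12 gives  x y'' + (1 - x) y' + 6 y = 0.
This matches the Laguerre equation x y'' + (1 - x) y' + n y = 0 with n = 6; the polynomial solution is L_6(x).
With y = sum_k a_k x^k, matching x^k gives (k+1)k a_{k+1} + (k+1) a_{k+1} - k a_k + n a_k = 0, i.e. (k+1)^2 a_{k+1} = (k - n) a_k = (k - 6) a_k. The right side vanishes at k = 6, so the series terminates at degree 6.
Standard normalization L_n(0) = 1 gives a_0 = 1. Work upward with a_{k+1} = (k - 6) a_k / (k+1)^2:
  a_1 = (0 - 6)(1) / 1^2 = -6/1 = -6
  a_2 = (1 - 6)(-6) / 2^2 = 30/4 = 15/2
  a_3 = (2 - 6)(15/2) / 3^2 = -30/9 = -10/3
  a_4 = (3 - 6)(-10/3) / 4^2 = 10/16 = 5/8
  a_5 = (4 - 6)(5/8) / 5^2 = (-5/4)/25 = -1/20
  a_6 = (5 - 6)(-1/20) / 6^2 = (1/20)/36 = 1/720
Hence L_6(x) = x^6/720 - x^5/20 + 5 x^4/8 - 10 x^3/3 + 15 x^2/2 - 6 x + 1.

L_6(x); series = x^6/720 - x^5/20 + 5 x^4/8 - 10 x^3/3 + 15 x^2/2 - 6 x + 1


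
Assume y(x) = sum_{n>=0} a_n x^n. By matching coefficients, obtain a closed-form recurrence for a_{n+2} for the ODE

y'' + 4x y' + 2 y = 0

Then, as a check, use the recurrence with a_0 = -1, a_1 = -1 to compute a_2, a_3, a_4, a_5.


Substitute y = sum_n a_n x^n.
y''(x) has coefficient (n+2)(n+1) a_{n+2} at x^n;
4 x y'(x) has coefficient 4 n a_n at x^n (shift);
2 y(x) has coefficient 2 a_n at x^n.
Matching x^n: (n+2)(n+1) a_{n+2} + (4n + 2) a_n = 0.
Thus a_{n+2} = (-4n - 2) / ((n+1)(n+2)) * a_n.

Check with a_0 = -1, a_1 = -1 (apply the recurrence for n = 0, 1, 2, 3): a_0 = -1, a_1 = -1, a_2 = 1, a_3 = 1, a_4 = -5/6, a_5 = -7/10.

a_(n+2) = (-4n - 2) / ((n+1)(n+2)) * a_n; check: a_0 = -1, a_1 = -1, a_2 = 1, a_3 = 1, a_4 = -5/6, a_5 = -7/10


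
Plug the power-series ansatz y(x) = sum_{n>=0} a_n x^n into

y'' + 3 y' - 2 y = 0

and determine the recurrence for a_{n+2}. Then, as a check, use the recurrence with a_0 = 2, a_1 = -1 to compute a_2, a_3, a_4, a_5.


Substitute y = sum_n a_n x^n.
y''(x) has coefficient (n+2)(n+1) a_{n+2} at x^n;
3 y'(x) has coefficient 3 (n+1) a_{n+1} at x^n;
-2 y(x) has coefficient -2 a_n at x^n.
Matching x^n: (n+2)(n+1) a_{n+2} + 3 (n+1) a_{n+1} - 2 a_n = 0.
Thus a_{n+2} = [-3 (n+1) a_{n+1} + 2 a_n] / ((n+1)(n+2)).

Check with a_0 = 2, a_1 = -1 (apply the recurrence for n = 0, 1, 2, 3): a_0 = 2, a_1 = -1, a_2 = 7/2, a_3 = -23/6, a_4 = 83/24, a_5 = -59/24.

a_(n+2) = [-3 (n+1) a_(n+1) + 2 a_n] / ((n+1)(n+2)); check: a_0 = 2, a_1 = -1, a_2 = 7/2, a_3 = -23/6, a_4 = 83/24, a_5 = -59/24


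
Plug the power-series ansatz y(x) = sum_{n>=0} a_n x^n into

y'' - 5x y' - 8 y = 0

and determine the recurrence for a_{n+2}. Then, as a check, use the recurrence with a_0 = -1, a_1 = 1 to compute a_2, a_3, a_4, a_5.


Substitute y = sum_n a_n x^n.
y''(x) has coefficient (n+2)(n+1) a_{n+2} at x^n;
-5 x y'(x) has coefficient -5 n a_n at x^n (shift);
-8 y(x) has coefficient -8 a_n at x^n.
Matching x^n: (n+2)(n+1) a_{n+2} + (-5n - 8) a_n = 0.
Thus a_{n+2} = (5n + 8) / ((n+1)(n+2)) * a_n.

Check with a_0 = -1, a_1 = 1 (apply the recurrence for n = 0, 1, 2, 3): a_0 = -1, a_1 = 1, a_2 = -4, a_3 = 13/6, a_4 = -6, a_5 = 299/120.

a_(n+2) = (5n + 8) / ((n+1)(n+2)) * a_n; check: a_0 = -1, a_1 = 1, a_2 = -4, a_3 = 13/6, a_4 = -6, a_5 = 299/120


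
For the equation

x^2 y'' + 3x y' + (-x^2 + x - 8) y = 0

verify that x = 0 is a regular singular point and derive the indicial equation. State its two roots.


Divide by x^2 to reach normal form y'' + P_1(x) y' + P_2(x) y = 0 with P_1(x) = 3/x and P_2(x) = -1 + 1/x - 8/x^2.
x = 0 is a singular point because the y'-coefficient 3/x has a pole at x = 0 and the y-coefficient -1 + 1/x - 8/x^2 has a pole at x = 0.
It is a regular singular point because x P_1(x) = p(x) = 3 and x^2 P_2(x) = q(x) = -x^2 + x - 8 are polynomials, hence analytic at x = 0.
p(0) = 3,  q(0) = -8.
Indicial equation: r(r-1) + p(0) r + q(0) = 0, i.e. r^2 + (p(0) - 1) r + q(0) = 0, i.e. r^2 + 2 r - 8 = 0.
Discriminant: (2)^2 - 4(-8) = 36, so r = (-2 ± 6)/2.
Solving: r_1 = 2, r_2 = -4.

indicial: r^2 + 2 r - 8 = 0; roots r_1 = 2, r_2 = -4


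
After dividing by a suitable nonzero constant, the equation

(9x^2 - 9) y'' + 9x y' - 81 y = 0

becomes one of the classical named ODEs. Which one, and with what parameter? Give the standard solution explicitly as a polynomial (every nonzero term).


All three coefficients share the factor -9; dividing through by -9 gives  (1 - x^2) y'' - x y' + 9 y = 0.
This matches the Chebyshev equation (1 - x^2) y'' - x y' + n^2 y = 0 (note the -x y' term, not -2x y') with n^2 = 9, so n = 3; the polynomial solution is T_3(x).
With y = sum_k a_k x^k, matching x^k gives (k+2)(k+1) a_{k+2} = (k^2 - n^2) a_k = (k - 3)(k + 3) a_k. The right side vanishes at k = 3, so the series with the parity of 3 terminates at degree 3.
Standard normalization: leading coefficient of T_n is 2^(n-1), so a_3 = 2^2 = 4. Work downward with a_k = (k+1)(k+2) a_{k+2} / ((k - 3)(k + 3)):
  a_1 = (2)(3)(4) / ((1 - 3)(1 + 3)) = 24/(-8) = -3
Hence T_3(x) = 4 x^3 - 3 x.

T_3(x); series = 4 x^3 - 3 x


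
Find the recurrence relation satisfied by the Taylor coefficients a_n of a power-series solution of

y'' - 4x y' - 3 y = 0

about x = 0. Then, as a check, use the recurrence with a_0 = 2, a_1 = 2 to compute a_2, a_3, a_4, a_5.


Substitute y = sum_n a_n x^n.
y''(x) has coefficient (n+2)(n+1) a_{n+2} at x^n;
-4 x y'(x) has coefficient -4 n a_n at x^n (shift);
-3 y(x) has coefficient -3 a_n at x^n.
Matching x^n: (n+2)(n+1) a_{n+2} + (-4n - 3) a_n = 0.
Thus a_{n+2} = (4n + 3) / ((n+1)(n+2)) * a_n.

Check with a_0 = 2, a_1 = 2 (apply the recurrence for n = 0, 1, 2, 3): a_0 = 2, a_1 = 2, a_2 = 3, a_3 = 7/3, a_4 = 11/4, a_5 = 7/4.

a_(n+2) = (4n + 3) / ((n+1)(n+2)) * a_n; check: a_0 = 2, a_1 = 2, a_2 = 3, a_3 = 7/3, a_4 = 11/4, a_5 = 7/4


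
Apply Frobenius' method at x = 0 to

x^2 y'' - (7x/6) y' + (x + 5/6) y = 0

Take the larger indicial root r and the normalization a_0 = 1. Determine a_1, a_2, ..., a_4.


Write in Frobenius form y'' + (p(x)/x) y' + (q(x)/x^2) y = 0:
  p(x) = -7/6,  q(x) = x + 5/6.
Indicial equation: r(r-1) + (-7/6) r + (5/6) = 0 -> roots r_1 = 5/3, r_2 = 1/2.
Take r = r_1 = 5/3. Let y(x) = x^r sum_{n>=0} a_n x^n with a_0 = 1.
Substitute y = x^r sum a_n x^n and match x^{r+n}. The recurrence is
  D(n) a_n + 1 a_{n-1} = 0,  where D(n) = (r+n)(r+n-1) + (-7/6)(r+n) + (5/6).
  a_n = -1 / D(n) * a_{n-1}.
Since the indicial polynomial factors as (r - r_1)(r - r_2), D(n) = (r_1 + n - r_1)(r_1 + n - r_2) = n(n + 7/6).
Evaluating step by step (a_0 = 1):
  n = 1: D(1) = 1(1 + 7/6) = 13/6; numerator = -1(1) = -1; a_1 = (-1)/(13/6) = -6/13
  n = 2: D(2) = 2(2 + 7/6) = 19/3; numerator = -1(-6/13) = 6/13; a_2 = (6/13)/(19/3) = 18/247
  n = 3: D(3) = 3(3 + 7/6) = 25/2; numerator = -1(18/247) = -18/247; a_3 = (-18/247)/(25/2) = -36/6175
  n = 4: D(4) = 4(4 + 7/6) = 62/3; numerator = -1(-36/6175) = 36/6175; a_4 = (36/6175)/(62/3) = 54/191425

r = 5/3; a_0 = 1; a_1 = -6/13; a_2 = 18/247; a_3 = -36/6175; a_4 = 54/191425


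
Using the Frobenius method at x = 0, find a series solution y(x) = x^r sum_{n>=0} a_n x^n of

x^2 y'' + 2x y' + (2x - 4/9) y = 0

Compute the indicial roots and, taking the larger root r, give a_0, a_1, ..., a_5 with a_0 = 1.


Write in Frobenius form y'' + (p(x)/x) y' + (q(x)/x^2) y = 0:
  p(x) = 2,  q(x) = 2x - 4/9.
Indicial equation: r(r-1) + (2) r + (-4/9) = 0 -> roots r_1 = 1/3, r_2 = -4/3.
Take r = r_1 = 1/3. Let y(x) = x^r sum_{n>=0} a_n x^n with a_0 = 1.
Substitute y = x^r sum a_n x^n and match x^{r+n}. The recurrence is
  D(n) a_n + 2 a_{n-1} = 0,  where D(n) = (r+n)(r+n-1) + (2)(r+n) + (-4/9).
  a_n = -2 / D(n) * a_{n-1}.
Since the indicial polynomial factors as (r - r_1)(r - r_2), D(n) = (r_1 + n - r_1)(r_1 + n - r_2) = n(n + 5/3).
Evaluating step by step (a_0 = 1):
  n = 1: D(1) = 1(1 + 5/3) = 8/3; numerator = -2(1) = -2; a_1 = (-2)/(8/3) = -3/4
  n = 2: D(2) = 2(2 + 5/3) = 22/3; numerator = -2(-3/4) = 3/2; a_2 = (3/2)/(22/3) = 9/44
  n = 3: D(3) = 3(3 + 5/3) = 14; numerator = -2(9/44) = -9/22; a_3 = (-9/22)/(14) = -9/308
  n = 4: D(4) = 4(4 + 5/3) = 68/3; numerator = -2(-9/308) = 9/154; a_4 = (9/154)/(68/3) = 27/10472
  n = 5: D(5) = 5(5 + 5/3) = 100/3; numerator = -2(27/10472) = -27/5236; a_5 = (-27/5236)/(100/3) = -81/523600

r = 1/3; a_0 = 1; a_1 = -3/4; a_2 = 9/44; a_3 = -9/308; a_4 = 27/10472; a_5 = -81/523600


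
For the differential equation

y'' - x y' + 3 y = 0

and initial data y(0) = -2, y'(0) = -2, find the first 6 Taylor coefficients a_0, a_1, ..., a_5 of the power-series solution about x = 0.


Ansatz: y(x) = sum_{n>=0} a_n x^n, so y'(x) = sum_{n>=1} n a_n x^(n-1) and y''(x) = sum_{n>=2} n(n-1) a_n x^(n-2).
Substitute into P(x) y'' + Q(x) y' + R(x) y = 0 with P(x) = 1, Q(x) = -x, R(x) = 3, and match powers of x.
Initial conditions: a_0 = -2, a_1 = -2.
Setting the coefficient of each power of x to zero and solving order by order (substituting the coefficients already found):
  x^0: 2 a_2 + 3 a_0 = 0  ->  2 a_2 = -3 a_0 = 6  ->  a_2 = 3
  x^1: 6 a_3 + 2 a_1 = 0  ->  6 a_3 = -2 a_1 = 4  ->  a_3 = 2/3
  x^2: 12 a_4 + a_2 = 0  ->  12 a_4 = -a_2 = -3  ->  a_4 = -1/4
  x^3: 20 a_5 = 0  ->  a_5 = 0
Truncated series: y(x) = -2 - 2 x + 3 x^2 + (2/3) x^3 - (1/4) x^4 + O(x^6).

a_0 = -2; a_1 = -2; a_2 = 3; a_3 = 2/3; a_4 = -1/4; a_5 = 0


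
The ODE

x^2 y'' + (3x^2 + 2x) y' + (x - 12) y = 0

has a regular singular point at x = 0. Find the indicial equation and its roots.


Divide by x^2 to reach normal form y'' + P_1(x) y' + P_2(x) y = 0 with P_1(x) = 3 + 2/x and P_2(x) = 1/x - 12/x^2.
x = 0 is a singular point because the y'-coefficient 3 + 2/x has a pole at x = 0 and the y-coefficient 1/x - 12/x^2 has a pole at x = 0.
It is a regular singular point because x P_1(x) = p(x) = 3x + 2 and x^2 P_2(x) = q(x) = x - 12 are polynomials, hence analytic at x = 0.
p(0) = 2,  q(0) = -12.
Indicial equation: r(r-1) + p(0) r + q(0) = 0, i.e. r^2 + (p(0) - 1) r + q(0) = 0, i.e. r^2 + 1 r - 12 = 0.
Discriminant: (1)^2 - 4(-12) = 49, so r = (-1 ± 7)/2.
Solving: r_1 = 3, r_2 = -4.

indicial: r^2 + 1 r - 12 = 0; roots r_1 = 3, r_2 = -4


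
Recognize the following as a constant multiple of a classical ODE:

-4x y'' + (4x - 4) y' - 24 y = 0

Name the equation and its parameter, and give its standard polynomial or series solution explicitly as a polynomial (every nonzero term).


All three coefficients share the factor -4; dividing through by -4 gives  x y'' + (1 - x) y' + 6 y = 0.
This matches the Laguerre equation x y'' + (1 - x) y' + n y = 0 with n = 6; the polynomial solution is L_6(x).
With y = sum_k a_k x^k, matching x^k gives (k+1)k a_{k+1} + (k+1) a_{k+1} - k a_k + n a_k = 0, i.e. (k+1)^2 a_{k+1} = (k - n) a_k = (k - 6) a_k. The right side vanishes at k = 6, so the series terminates at degree 6.
Standard normalization L_n(0) = 1 gives a_0 = 1. Work upward with a_{k+1} = (k - 6) a_k / (k+1)^2:
  a_1 = (0 - 6)(1) / 1^2 = -6/1 = -6
  a_2 = (1 - 6)(-6) / 2^2 = 30/4 = 15/2
  a_3 = (2 - 6)(15/2) / 3^2 = -30/9 = -10/3
  a_4 = (3 - 6)(-10/3) / 4^2 = 10/16 = 5/8
  a_5 = (4 - 6)(5/8) / 5^2 = (-5/4)/25 = -1/20
  a_6 = (5 - 6)(-1/20) / 6^2 = (1/20)/36 = 1/720
Hence L_6(x) = x^6/720 - x^5/20 + 5 x^4/8 - 10 x^3/3 + 15 x^2/2 - 6 x + 1.

L_6(x); series = x^6/720 - x^5/20 + 5 x^4/8 - 10 x^3/3 + 15 x^2/2 - 6 x + 1


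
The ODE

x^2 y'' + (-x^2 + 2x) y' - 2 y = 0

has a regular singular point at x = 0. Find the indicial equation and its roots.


Divide by x^2 to reach normal form y'' + P_1(x) y' + P_2(x) y = 0 with P_1(x) = -1 + 2/x and P_2(x) = -2/x^2.
x = 0 is a singular point because the y'-coefficient -1 + 2/x has a pole at x = 0 and the y-coefficient -2/x^2 has a pole at x = 0.
It is a regular singular point because x P_1(x) = p(x) = 2 - x and x^2 P_2(x) = q(x) = -2 are polynomials, hence analytic at x = 0.
p(0) = 2,  q(0) = -2.
Indicial equation: r(r-1) + p(0) r + q(0) = 0, i.e. r^2 + (p(0) - 1) r + q(0) = 0, i.e. r^2 + 1 r - 2 = 0.
Discriminant: (1)^2 - 4(-2) = 9, so r = (-1 ± 3)/2.
Solving: r_1 = 1, r_2 = -2.

indicial: r^2 + 1 r - 2 = 0; roots r_1 = 1, r_2 = -2


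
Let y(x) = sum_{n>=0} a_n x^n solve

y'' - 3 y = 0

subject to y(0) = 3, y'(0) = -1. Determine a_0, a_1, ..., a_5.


Ansatz: y(x) = sum_{n>=0} a_n x^n, so y'(x) = sum_{n>=1} n a_n x^(n-1) and y''(x) = sum_{n>=2} n(n-1) a_n x^(n-2).
Substitute into P(x) y'' + Q(x) y' + R(x) y = 0 with P(x) = 1, Q(x) = 0, R(x) = -3, and match powers of x.
Initial conditions: a_0 = 3, a_1 = -1.
Setting the coefficient of each power of x to zero and solving order by order (substituting the coefficients already found):
  x^0: 2 a_2 - 3 a_0 = 0  ->  2 a_2 = 3 a_0 = 9  ->  a_2 = 9/2
  x^1: 6 a_3 - 3 a_1 = 0  ->  6 a_3 = 3 a_1 = -3  ->  a_3 = -1/2
  x^2: 12 a_4 - 3 a_2 = 0  ->  12 a_4 = 3 a_2 = 27/2  ->  a_4 = 9/8
  x^3: 20 a_5 - 3 a_3 = 0  ->  20 a_5 = 3 a_3 = -3/2  ->  a_5 = -3/40
Truncated series: y(x) = 3 - x + (9/2) x^2 - (1/2) x^3 + (9/8) x^4 - (3/40) x^5 + O(x^6).

a_0 = 3; a_1 = -1; a_2 = 9/2; a_3 = -1/2; a_4 = 9/8; a_5 = -3/40


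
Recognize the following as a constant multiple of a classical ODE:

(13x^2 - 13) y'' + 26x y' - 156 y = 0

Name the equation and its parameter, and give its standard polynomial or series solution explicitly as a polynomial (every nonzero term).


All three coefficients share the factor -13; dividing through by -13 gives  (1 - x^2) y'' - 2x y' + 12 y = 0.
This matches the Legendre equation (1 - x^2) y'' - 2x y' + n(n+1) y = 0 (note the -2x y' term) with n(n+1) = 12, so n = 3; the polynomial solution is P_3(x).
With y = sum_k a_k x^k, matching x^k gives (k+2)(k+1) a_{k+2} = [k(k+1) - n(n+1)] a_k = (k - 3)(k + 4) a_k. The right side vanishes at k = 3, so the series with the parity of 3 terminates at degree 3.
Standard normalization (P_n(1) = 1): leading coefficient (2n)!/(2^n (n!)^2) = 720/(8*36) = 5/2, so a_3 = 5/2. Work downward with a_k = (k+1)(k+2) a_{k+2} / ((k - 3)(k + 4)):
  a_1 = (2)(3)(5/2) / ((1 - 3)(1 + 4)) = 15/(-10) = -3/2
Hence P_3(x) = 5 x^3/2 - 3 x/2.

P_3(x); series = 5 x^3/2 - 3 x/2


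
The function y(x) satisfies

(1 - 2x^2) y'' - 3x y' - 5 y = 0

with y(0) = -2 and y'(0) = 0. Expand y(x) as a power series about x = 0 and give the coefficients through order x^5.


Ansatz: y(x) = sum_{n>=0} a_n x^n, so y'(x) = sum_{n>=1} n a_n x^(n-1) and y''(x) = sum_{n>=2} n(n-1) a_n x^(n-2).
Substitute into P(x) y'' + Q(x) y' + R(x) y = 0 with P(x) = 1 - 2x^2, Q(x) = -3x, R(x) = -5, and match powers of x.
Initial conditions: a_0 = -2, a_1 = 0.
Setting the coefficient of each power of x to zero and solving order by order (substituting the coefficients already found):
  x^0: 2 a_2 - 5 a_0 = 0  ->  2 a_2 = 5 a_0 = -10  ->  a_2 = -5
  x^1: 6 a_3 - 8 a_1 = 0  ->  6 a_3 = 8 a_1 = 0  ->  a_3 = 0
  x^2: 12 a_4 - 15 a_2 = 0  ->  12 a_4 = 15 a_2 = -75  ->  a_4 = -25/4
  x^3: 20 a_5 - 26 a_3 = 0  ->  20 a_5 = 26 a_3 = 0  ->  a_5 = 0
Truncated series: y(x) = -2 - 5 x^2 - (25/4) x^4 + O(x^6).

a_0 = -2; a_1 = 0; a_2 = -5; a_3 = 0; a_4 = -25/4; a_5 = 0


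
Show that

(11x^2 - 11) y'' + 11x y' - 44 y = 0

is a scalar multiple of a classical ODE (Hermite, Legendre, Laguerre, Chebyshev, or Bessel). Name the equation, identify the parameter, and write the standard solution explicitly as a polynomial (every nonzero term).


All three coefficients share the factor -11; dividing through by -11 gives  (1 - x^2) y'' - x y' + 4 y = 0.
This matches the Chebyshev equation (1 - x^2) y'' - x y' + n^2 y = 0 (note the -x y' term, not -2x y') with n^2 = 4, so n = 2; the polynomial solution is T_2(x).
With y = sum_k a_k x^k, matching x^k gives (k+2)(k+1) a_{k+2} = (k^2 - n^2) a_k = (k - 2)(k + 2) a_k. The right side vanishes at k = 2, so the series with the parity of 2 terminates at degree 2.
Standard normalization: leading coefficient of T_n is 2^(n-1), so a_2 = 2^1 = 2. Work downward with a_k = (k+1)(k+2) a_{k+2} / ((k - 2)(k + 2)):
  a_0 = (1)(2)(2) / ((0 - 2)(0 + 2)) = 4/(-4) = -1
Hence T_2(x) = 2 x^2 - 1.

T_2(x); series = 2 x^2 - 1


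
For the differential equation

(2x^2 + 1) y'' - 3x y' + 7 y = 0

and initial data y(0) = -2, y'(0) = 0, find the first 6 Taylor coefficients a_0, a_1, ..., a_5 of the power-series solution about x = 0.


Ansatz: y(x) = sum_{n>=0} a_n x^n, so y'(x) = sum_{n>=1} n a_n x^(n-1) and y''(x) = sum_{n>=2} n(n-1) a_n x^(n-2).
Substitute into P(x) y'' + Q(x) y' + R(x) y = 0 with P(x) = 2x^2 + 1, Q(x) = -3x, R(x) = 7, and match powers of x.
Initial conditions: a_0 = -2, a_1 = 0.
Setting the coefficient of each power of x to zero and solving order by order (substituting the coefficients already found):
  x^0: 2 a_2 + 7 a_0 = 0  ->  2 a_2 = -7 a_0 = 14  ->  a_2 = 7
  x^1: 6 a_3 + 4 a_1 = 0  ->  6 a_3 = -4 a_1 = 0  ->  a_3 = 0
  x^2: 12 a_4 + 5 a_2 = 0  ->  12 a_4 = -5 a_2 = -35  ->  a_4 = -35/12
  x^3: 20 a_5 + 10 a_3 = 0  ->  20 a_5 = -10 a_3 = 0  ->  a_5 = 0
Truncated series: y(x) = -2 + 7 x^2 - (35/12) x^4 + O(x^6).

a_0 = -2; a_1 = 0; a_2 = 7; a_3 = 0; a_4 = -35/12; a_5 = 0


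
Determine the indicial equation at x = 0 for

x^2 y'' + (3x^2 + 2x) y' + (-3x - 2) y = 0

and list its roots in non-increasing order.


Divide by x^2 to reach normal form y'' + P_1(x) y' + P_2(x) y = 0 with P_1(x) = 3 + 2/x and P_2(x) = -3/x - 2/x^2.
x = 0 is a singular point because the y'-coefficient 3 + 2/x has a pole at x = 0 and the y-coefficient -3/x - 2/x^2 has a pole at x = 0.
It is a regular singular point because x P_1(x) = p(x) = 3x + 2 and x^2 P_2(x) = q(x) = -3x - 2 are polynomials, hence analytic at x = 0.
p(0) = 2,  q(0) = -2.
Indicial equation: r(r-1) + p(0) r + q(0) = 0, i.e. r^2 + (p(0) - 1) r + q(0) = 0, i.e. r^2 + 1 r - 2 = 0.
Discriminant: (1)^2 - 4(-2) = 9, so r = (-1 ± 3)/2.
Solving: r_1 = 1, r_2 = -2.

indicial: r^2 + 1 r - 2 = 0; roots r_1 = 1, r_2 = -2


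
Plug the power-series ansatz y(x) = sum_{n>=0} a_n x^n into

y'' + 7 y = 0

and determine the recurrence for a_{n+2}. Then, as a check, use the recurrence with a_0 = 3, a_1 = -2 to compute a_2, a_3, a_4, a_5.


Substitute y = sum_n a_n x^n into y'' + (const) y = 0.
y''(x) = sum_{n>=0} (n+2)(n+1) a_{n+2} x^n.
The ODE becomes sum_n [(n+2)(n+1) a_{n+2} + 7 a_n] x^n = 0.
Setting each coefficient to zero gives the recurrence:
  (n+2)(n+1) a_{n+2} + 7 a_n = 0,
  a_{n+2} = -7 / ((n+1)(n+2)) a_n.

Check with a_0 = 3, a_1 = -2 (apply the recurrence for n = 0, 1, 2, 3): a_0 = 3, a_1 = -2, a_2 = -21/2, a_3 = 7/3, a_4 = 49/8, a_5 = -49/60.

a_{n+2} = -7/((n+1)(n+2)) * a_n; check: a_0 = 3, a_1 = -2, a_2 = -21/2, a_3 = 7/3, a_4 = 49/8, a_5 = -49/60


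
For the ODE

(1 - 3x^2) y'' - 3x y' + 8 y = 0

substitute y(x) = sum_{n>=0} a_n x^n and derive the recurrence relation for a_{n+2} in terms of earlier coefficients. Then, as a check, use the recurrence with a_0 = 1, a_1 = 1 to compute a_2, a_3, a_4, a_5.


Substitute y = sum_n a_n x^n.
(1 - 3 x^2) y'' contributes (n+2)(n+1) a_{n+2} - 3 n(n-1) a_n at x^n.
-3 x y'(x) contributes -3 n a_n at x^n.
8 y(x) contributes 8 a_n at x^n.
Matching x^n: (n+2)(n+1) a_{n+2} + (-3 n(n-1) - 3 n + 8) a_n = 0.
Thus a_{n+2} = (3 n(n-1) + 3 n - 8) / ((n+1)(n+2)) * a_n.

Check with a_0 = 1, a_1 = 1 (apply the recurrence for n = 0, 1, 2, 3): a_0 = 1, a_1 = 1, a_2 = -4, a_3 = -5/6, a_4 = -4/3, a_5 = -19/24.

a_(n+2) = (3 n(n-1) + 3 n - 8) / ((n+1)(n+2)) * a_n; check: a_0 = 1, a_1 = 1, a_2 = -4, a_3 = -5/6, a_4 = -4/3, a_5 = -19/24


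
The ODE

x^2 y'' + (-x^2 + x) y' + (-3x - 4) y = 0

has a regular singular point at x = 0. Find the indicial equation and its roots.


Divide by x^2 to reach normal form y'' + P_1(x) y' + P_2(x) y = 0 with P_1(x) = -1 + 1/x and P_2(x) = -3/x - 4/x^2.
x = 0 is a singular point because the y'-coefficient -1 + 1/x has a pole at x = 0 and the y-coefficient -3/x - 4/x^2 has a pole at x = 0.
It is a regular singular point because x P_1(x) = p(x) = 1 - x and x^2 P_2(x) = q(x) = -3x - 4 are polynomials, hence analytic at x = 0.
p(0) = 1,  q(0) = -4.
Indicial equation: r(r-1) + p(0) r + q(0) = 0, i.e. r^2 + (p(0) - 1) r + q(0) = 0, i.e. r^2 - 4 = 0.
Discriminant: (0)^2 - 4(-4) = 16, so r = (0 ± 4)/2.
Solving: r_1 = 2, r_2 = -2.

indicial: r^2 - 4 = 0; roots r_1 = 2, r_2 = -2


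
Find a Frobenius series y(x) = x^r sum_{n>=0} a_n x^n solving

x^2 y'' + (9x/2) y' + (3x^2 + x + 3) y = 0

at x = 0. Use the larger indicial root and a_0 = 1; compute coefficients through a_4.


Write in Frobenius form y'' + (p(x)/x) y' + (q(x)/x^2) y = 0:
  p(x) = 9/2,  q(x) = 3x^2 + x + 3.
Indicial equation: r(r-1) + (9/2) r + (3) = 0 -> roots r_1 = -3/2, r_2 = -2.
Take r = r_1 = -3/2. Let y(x) = x^r sum_{n>=0} a_n x^n with a_0 = 1.
Substitute y = x^r sum a_n x^n and match x^{r+n}. The recurrence is
  D(n) a_n + 1 a_{n-1} + 3 a_{n-2} = 0,  where D(n) = (r+n)(r+n-1) + (9/2)(r+n) + (3).
  a_n = [-1 a_{n-1} - 3 a_{n-2}] / D(n).
Since the indicial polynomial factors as (r - r_1)(r - r_2), D(n) = (r_1 + n - r_1)(r_1 + n - r_2) = n(n + 1/2).
Evaluating step by step (a_0 = 1):
  n = 1: D(1) = 1(1 + 1/2) = 3/2; numerator = -1(1) = -1; a_1 = (-1)/(3/2) = -2/3
  n = 2: D(2) = 2(2 + 1/2) = 5; numerator = -1(-2/3) - 3(1) = -7/3; a_2 = (-7/3)/(5) = -7/15
  n = 3: D(3) = 3(3 + 1/2) = 21/2; numerator = -1(-7/15) - 3(-2/3) = 37/15; a_3 = (37/15)/(21/2) = 74/315
  n = 4: D(4) = 4(4 + 1/2) = 18; numerator = -1(74/315) - 3(-7/15) = 367/315; a_4 = (367/315)/(18) = 367/5670

r = -3/2; a_0 = 1; a_1 = -2/3; a_2 = -7/15; a_3 = 74/315; a_4 = 367/5670
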